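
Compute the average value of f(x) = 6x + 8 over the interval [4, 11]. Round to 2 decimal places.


Average value = 1/(b-a) * integral from a to b of f(x) dx
First compute the integral of 6x + 8:
F(x) = 3x^2 + 8x
F(11) = 3 * 121 + 8 * 11 = 451
F(4) = 3 * 16 + 8 * 4 = 80
Integral = 451 - 80 = 371
Average = 371 / (11 - 4) = 371 / 7
= 53 = 53.00

53.00


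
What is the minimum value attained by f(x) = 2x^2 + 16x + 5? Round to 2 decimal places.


For a quadratic f(x) = ax^2 + bx + c with a > 0, the minimum is at the vertex.
Vertex x-coordinate: x = -b/(2a)
x = -(16) / (2 * 2)
x = -16/4 = -4
Substitute back to find the minimum value:
f(-4) = 2 * (-4)^2 + 16 * (-4) + 5
= 32 - 64 + 5
= -27 = -27.00

-27.00


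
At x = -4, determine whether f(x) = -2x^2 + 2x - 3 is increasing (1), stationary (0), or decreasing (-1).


Compute f'(x) to determine behavior:
f'(x) = -4x + 2
f'(-4) = -4 * (-4) + 2
= 16 + 2
= 18
Since f'(-4) > 0, the function is increasing (1)

1


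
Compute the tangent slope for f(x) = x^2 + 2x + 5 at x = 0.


The slope of the tangent line equals f'(x) at the point.
f(x) = x^2 + 2x + 5
f'(x) = 2x + 2
At x = 0:
f'(0) = 2 * 0 + 2
= 0 + 2
= 2

2


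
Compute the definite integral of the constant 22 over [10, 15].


The integral of a constant k over [a, b] equals k * (b - a).
integral from 10 to 15 of 22 dx
= 22 * (15 - 10)
= 22 * 5
= 110

110


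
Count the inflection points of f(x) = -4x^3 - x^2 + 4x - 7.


Inflection points occur where f''(x) = 0 and concavity changes.
f(x) = -4x^3 - x^2 + 4x - 7
f'(x) = -12x^2 - 2x + 4
f''(x) = -24x - 2
Set f''(x) = 0:
-24x - 2 = 0
x = 2 / (-24) = -1/12
Since f''(x) is linear (degree 1), it changes sign at this point.
Therefore there is exactly 1 inflection point.

1


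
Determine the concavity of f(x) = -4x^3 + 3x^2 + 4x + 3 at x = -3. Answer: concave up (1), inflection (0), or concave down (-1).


Concavity is determined by the sign of f''(x).
f(x) = -4x^3 + 3x^2 + 4x + 3
f'(x) = -12x^2 + 6x + 4
f''(x) = -24x + 6
f''(-3) = -24 * (-3) + 6
= 72 + 6
= 78
Since f''(-3) > 0, the function is concave up (1)

1


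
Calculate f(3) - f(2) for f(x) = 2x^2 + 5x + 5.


Net change = f(b) - f(a)
f(x) = 2x^2 + 5x + 5
Compute f(3):
f(3) = 2 * 3^2 + 5 * 3 + 5
= 18 + 15 + 5
= 38
Compute f(2):
f(2) = 2 * 2^2 + 5 * 2 + 5
= 8 + 10 + 5
= 23
Net change = 38 - 23 = 15

15


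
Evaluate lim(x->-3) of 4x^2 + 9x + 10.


Since polynomials are continuous, we use direct substitution.
lim(x->-3) of 4x^2 + 9x + 10
= 4 * (-3)^2 + 9 * (-3) + 10
= 36 - 27 + 10
= 19

19


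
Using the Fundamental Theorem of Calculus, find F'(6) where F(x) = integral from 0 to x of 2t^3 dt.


By the Fundamental Theorem of Calculus (Part 1):
If F(x) = integral from 0 to x of f(t) dt, then F'(x) = f(x)
Here f(t) = 2t^3
So F'(x) = 2x^3
Evaluate at x = 6:
F'(6) = 2 * 6^3
= 2 * 216
= 432

432


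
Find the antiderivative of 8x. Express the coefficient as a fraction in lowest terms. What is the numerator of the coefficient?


Apply the power rule for integration:
integral of ax^n dx = a/(n+1) * x^(n+1) + C
integral of 8x dx
= 8/2 * x^2 + C
= 4 * x^2 + C
The coefficient in lowest terms is 4 = 4/1, so its numerator is 4

4


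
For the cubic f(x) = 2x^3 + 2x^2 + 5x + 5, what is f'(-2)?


Differentiate f(x) = 2x^3 + 2x^2 + 5x + 5 term by term:
f'(x) = 6x^2 + 4x + 5
Substitute x = -2:
f'(-2) = 6 * (-2)^2 + 4 * (-2) + 5
= 24 - 8 + 5
= 21

21


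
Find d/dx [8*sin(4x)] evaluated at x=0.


Apply the chain rule to differentiate 8*sin(4x):
d/dx [8*sin(4x)]
= 8 * cos(4x) * d/dx(4x)
= 8 * 4 * cos(4x)
= 32 * cos(4x)
Evaluate at x = 0:
= 32 * cos(0)
= 32 * 1
= 32

32


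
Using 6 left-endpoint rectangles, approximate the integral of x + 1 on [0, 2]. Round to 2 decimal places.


Left Riemann sum uses left endpoints of each subinterval.
Interval: [0, 2], n = 6
dx = (2 - 0) / 6 = 1/3
Left endpoints: [0, 1/3, 2/3, 1, 4/3, 5/3]
f values: [1, 4/3, 5/3, 2, 7/3, 8/3]
Sum = dx * (sum of f values)
= 1/3 * 11
= 11/3 ≈ 3.67

3.67


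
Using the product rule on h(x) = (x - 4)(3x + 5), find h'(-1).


Let u(x) = x - 4 and v(x) = 3x + 5
u'(x) = 1
v'(x) = 3
Product rule: h'(x) = u'(x)*v(x) + u(x)*v'(x)
= 1 * (3x + 5) + (x - 4) * 3
At x = -1:
u(-1) = 1 * (-1) - 4 = -5
v(-1) = 3 * (-1) + 5 = 2
h'(-1) = 1 * 2 + (-5) * 3
= 2 - 15
= -13

-13


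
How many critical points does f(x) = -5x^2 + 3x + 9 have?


Find where f'(x) = 0:
f'(x) = -10x + 3
Set f'(x) = 0:
-10x + 3 = 0
x = -3 / (-10) = 3/10
This is a linear equation in x, so there is exactly one solution.
Number of critical points: 1

1


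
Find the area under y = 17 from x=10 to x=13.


The area under a constant function y = 17 is a rectangle.
Width = 13 - 10 = 3
Height = 17
Area = width * height
= 3 * 17
= 51

51


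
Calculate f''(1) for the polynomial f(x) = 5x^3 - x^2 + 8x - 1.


First derivative:
f'(x) = 15x^2 - 2x + 8
Second derivative:
f''(x) = 30x - 2
Substitute x = 1:
f''(1) = 30 * 1 - 2
= 30 - 2
= 28

28


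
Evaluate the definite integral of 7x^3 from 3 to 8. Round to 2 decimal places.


Find the antiderivative of 7x^3:
F(x) = 7/4 * x^4
Apply the Fundamental Theorem of Calculus:
F(8) - F(3)
= 7/4 * 8^4 - 7/4 * 3^4
= 7/4 * (4096 - 81)
= 7/4 * 4015
= 28105/4 = 7026.25

7026.25


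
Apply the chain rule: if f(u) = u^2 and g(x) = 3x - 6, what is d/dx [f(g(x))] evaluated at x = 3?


Using the chain rule: (f(g(x)))' = f'(g(x)) * g'(x)
First, find g(3):
g(3) = 3 * 3 - 6 = 3
Next, f'(u) = 2u
And g'(x) = 3
So f'(g(3)) * g'(3)
= 2 * 3 * 3
= 18

18


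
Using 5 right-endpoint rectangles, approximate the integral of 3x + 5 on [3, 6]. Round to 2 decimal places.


Right Riemann sum uses right endpoints of each subinterval.
Interval: [3, 6], n = 5
dx = (6 - 3) / 5 = 3/5
Right endpoints: [18/5, 21/5, 24/5, 27/5, 6]
f values: [79/5, 88/5, 97/5, 106/5, 23]
Sum = dx * (sum of f values)
= 3/5 * 97
= 291/5 = 58.20

58.20


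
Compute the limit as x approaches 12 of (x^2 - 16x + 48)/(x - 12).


Direct substitution gives 0/0, so we factor the numerator.
Factor: (x^2 - 16x + 48) = (x - 12)(x - 4)
Cancel the common factor (x - 12):
(x^2 - 16x + 48)/(x - 12) = (x - 4)
Now substitute x = 12:
= (12) - (4) = 8

8


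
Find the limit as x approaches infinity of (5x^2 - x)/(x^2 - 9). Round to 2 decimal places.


For limits at infinity with equal-degree polynomials,
we compare leading coefficients.
Numerator leading term: 5x^2
Denominator leading term: x^2
Divide both by x^2:
lim = (5 - 1/x) / (1 - 9/x^2)
As x -> infinity, the 1/x and 1/x^2 terms vanish:
= 5/1 = 5 = 5.00

5.00


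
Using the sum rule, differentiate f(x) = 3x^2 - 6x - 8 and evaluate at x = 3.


Differentiate term by term using power and sum rules:
f(x) = 3x^2 - 6x - 8
f'(x) = 6x - 6
Substitute x = 3:
f'(3) = 6 * 3 - 6
= 18 - 6
= 12

12


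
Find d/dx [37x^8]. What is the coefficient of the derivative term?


We apply the power rule: d/dx [ax^n] = a*n * x^(n-1)
d/dx [37x^8]
= 37 * 8 * x^(8-1)
= 296x^7
The coefficient is 296

296


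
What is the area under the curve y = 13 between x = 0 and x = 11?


The area under a constant function y = 13 is a rectangle.
Width = 11 - 0 = 11
Height = 13
Area = width * height
= 11 * 13
= 143

143


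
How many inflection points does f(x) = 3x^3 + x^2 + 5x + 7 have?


Inflection points occur where f''(x) = 0 and concavity changes.
f(x) = 3x^3 + x^2 + 5x + 7
f'(x) = 9x^2 + 2x + 5
f''(x) = 18x + 2
Set f''(x) = 0:
18x + 2 = 0
x = -2 / 18 = -1/9
Since f''(x) is linear (degree 1), it changes sign at this point.
Therefore there is exactly 1 inflection point.

1


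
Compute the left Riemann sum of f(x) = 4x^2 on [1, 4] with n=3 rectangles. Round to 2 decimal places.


Left Riemann sum uses left endpoints of each subinterval.
Interval: [1, 4], n = 3
dx = (4 - 1) / 3 = 1
Left endpoints: [1, 2, 3]
f values: [4, 16, 36]
Sum = dx * (sum of f values)
= 1 * 56
= 56 = 56.00

56.00


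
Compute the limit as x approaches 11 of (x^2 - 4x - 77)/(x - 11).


Direct substitution gives 0/0, so we factor the numerator.
Factor: (x^2 - 4x - 77) = (x - 11)(x + 7)
Cancel the common factor (x - 11):
(x^2 - 4x - 77)/(x - 11) = (x + 7)
Now substitute x = 11:
= (11) - (-7) = 18

18


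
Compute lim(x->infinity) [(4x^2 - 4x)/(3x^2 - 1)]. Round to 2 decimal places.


For limits at infinity with equal-degree polynomials,
we compare leading coefficients.
Numerator leading term: 4x^2
Denominator leading term: 3x^2
Divide both by x^2:
lim = (4 - 4/x) / (3 - 1/x^2)
As x -> infinity, the 1/x and 1/x^2 terms vanish:
= 4/3 ≈ 1.33

1.33


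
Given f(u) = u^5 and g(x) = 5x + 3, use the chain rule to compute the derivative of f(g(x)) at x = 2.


Using the chain rule: (f(g(x)))' = f'(g(x)) * g'(x)
First, find g(2):
g(2) = 5 * 2 + 3 = 13
Next, f'(u) = 5u^4
And g'(x) = 5
So f'(g(2)) * g'(2)
= 5 * 13^4 * 5
= 5 * 28561 * 5
= 714025

714025


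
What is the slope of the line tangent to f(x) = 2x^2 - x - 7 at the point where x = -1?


The slope of the tangent line equals f'(x) at the point.
f(x) = 2x^2 - x - 7
f'(x) = 4x - 1
At x = -1:
f'(-1) = 4 * (-1) - 1
= -4 - 1
= -5

-5


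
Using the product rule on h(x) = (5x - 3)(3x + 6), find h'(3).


Let u(x) = 5x - 3 and v(x) = 3x + 6
u'(x) = 5
v'(x) = 3
Product rule: h'(x) = u'(x)*v(x) + u(x)*v'(x)
= 5 * (3x + 6) + (5x - 3) * 3
At x = 3:
u(3) = 5 * 3 - 3 = 12
v(3) = 3 * 3 + 6 = 15
h'(3) = 5 * 15 + 12 * 3
= 75 + 36
= 111

111


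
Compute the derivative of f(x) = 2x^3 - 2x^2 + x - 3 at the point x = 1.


Differentiate f(x) = 2x^3 - 2x^2 + x - 3 term by term:
f'(x) = 6x^2 - 4x + 1
Substitute x = 1:
f'(1) = 6 * 1^2 - 4 * 1 + 1
= 6 - 4 + 1
= 3

3


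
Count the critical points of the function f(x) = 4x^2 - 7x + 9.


Find where f'(x) = 0:
f'(x) = 8x - 7
Set f'(x) = 0:
8x - 7 = 0
x = 7 / 8 = 7/8
This is a linear equation in x, so there is exactly one solution.
Number of critical points: 1

1


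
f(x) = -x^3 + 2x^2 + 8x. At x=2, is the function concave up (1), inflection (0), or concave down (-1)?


Concavity is determined by the sign of f''(x).
f(x) = -x^3 + 2x^2 + 8x
f'(x) = -3x^2 + 4x + 8
f''(x) = -6x + 4
f''(2) = -6 * 2 + 4
= -12 + 4
= -8
Since f''(2) < 0, the function is concave down (-1)

-1


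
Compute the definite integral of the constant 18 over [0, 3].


The integral of a constant k over [a, b] equals k * (b - a).
integral from 0 to 3 of 18 dx
= 18 * (3 - 0)
= 18 * 3
= 54

54


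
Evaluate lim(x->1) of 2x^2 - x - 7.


Since polynomials are continuous, we use direct substitution.
lim(x->1) of 2x^2 - x - 7
= 2 * 1^2 - 1 * 1 - 7
= 2 - 1 - 7
= -6

-6


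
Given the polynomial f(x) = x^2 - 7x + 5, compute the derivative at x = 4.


Differentiate term by term using power and sum rules:
f(x) = x^2 - 7x + 5
f'(x) = 2x - 7
Substitute x = 4:
f'(4) = 2 * 4 - 7
= 8 - 7
= 1

1


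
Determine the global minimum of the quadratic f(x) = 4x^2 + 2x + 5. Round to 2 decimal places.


For a quadratic f(x) = ax^2 + bx + c with a > 0, the minimum is at the vertex.
Vertex x-coordinate: x = -b/(2a)
x = -(2) / (2 * 4)
x = -2/8 = -1/4
Substitute back to find the minimum value:
f(-1/4) = 4 * (-1/4)^2 + 2 * (-1/4) + 5
= 1/4 - 1/2 + 5
= 19/4 = 4.75

4.75


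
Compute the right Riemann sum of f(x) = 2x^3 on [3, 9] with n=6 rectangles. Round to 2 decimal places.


Right Riemann sum uses right endpoints of each subinterval.
Interval: [3, 9], n = 6
dx = (9 - 3) / 6 = 1
Right endpoints: [4, 5, 6, 7, 8, 9]
f values: [128, 250, 432, 686, 1024, 1458]
Sum = dx * (sum of f values)
= 1 * 3978
= 3978 = 3978.00

3978.00


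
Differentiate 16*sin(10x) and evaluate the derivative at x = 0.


Apply the chain rule to differentiate 16*sin(10x):
d/dx [16*sin(10x)]
= 16 * cos(10x) * d/dx(10x)
= 16 * 10 * cos(10x)
= 160 * cos(10x)
Evaluate at x = 0:
= 160 * cos(0)
= 160 * 1
= 160

160


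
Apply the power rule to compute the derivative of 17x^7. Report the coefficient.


We apply the power rule: d/dx [ax^n] = a*n * x^(n-1)
d/dx [17x^7]
= 17 * 7 * x^(7-1)
= 119x^6
The coefficient is 119

119


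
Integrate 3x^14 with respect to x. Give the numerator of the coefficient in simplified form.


Apply the power rule for integration:
integral of ax^n dx = a/(n+1) * x^(n+1) + C
integral of 3x^14 dx
= 3/15 * x^15 + C
= 1/5 * x^15 + C
The coefficient in lowest terms is 1/5, and its numerator is 1

1


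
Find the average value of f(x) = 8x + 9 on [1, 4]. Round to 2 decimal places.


Average value = 1/(b-a) * integral from a to b of f(x) dx
First compute the integral of 8x + 9:
F(x) = 4x^2 + 9x
F(4) = 4 * 16 + 9 * 4 = 100
F(1) = 4 * 1 + 9 * 1 = 13
Integral = 100 - 13 = 87
Average = 87 / (4 - 1) = 87 / 3
= 29 = 29.00

29.00


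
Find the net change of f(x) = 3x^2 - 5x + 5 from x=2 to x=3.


Net change = f(b) - f(a)
f(x) = 3x^2 - 5x + 5
Compute f(3):
f(3) = 3 * 3^2 - 5 * 3 + 5
= 27 - 15 + 5
= 17
Compute f(2):
f(2) = 3 * 2^2 - 5 * 2 + 5
= 12 - 10 + 5
= 7
Net change = 17 - 7 = 10

10


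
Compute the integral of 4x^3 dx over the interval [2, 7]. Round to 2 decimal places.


Find the antiderivative of 4x^3:
F(x) = 4/4 * x^4
Apply the Fundamental Theorem of Calculus:
F(7) - F(2)
= 4/4 * 7^4 - 4/4 * 2^4
= 4/4 * (2401 - 16)
= 4/4 * 2385
= 2385 = 2385.00

2385.00


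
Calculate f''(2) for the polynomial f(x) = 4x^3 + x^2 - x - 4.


First derivative:
f'(x) = 12x^2 + 2x - 1
Second derivative:
f''(x) = 24x + 2
Substitute x = 2:
f''(2) = 24 * 2 + 2
= 48 + 2
= 50

50


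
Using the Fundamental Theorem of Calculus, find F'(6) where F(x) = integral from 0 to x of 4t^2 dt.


By the Fundamental Theorem of Calculus (Part 1):
If F(x) = integral from 0 to x of f(t) dt, then F'(x) = f(x)
Here f(t) = 4t^2
So F'(x) = 4x^2
Evaluate at x = 6:
F'(6) = 4 * 6^2
= 4 * 36
= 144

144


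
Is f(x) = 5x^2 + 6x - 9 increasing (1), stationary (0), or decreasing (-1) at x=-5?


Compute f'(x) to determine behavior:
f'(x) = 10x + 6
f'(-5) = 10 * (-5) + 6
= -50 + 6
= -44
Since f'(-5) < 0, the function is decreasing (-1)

-1


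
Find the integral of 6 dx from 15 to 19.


The integral of a constant k over [a, b] equals k * (b - a).
integral from 15 to 19 of 6 dx
= 6 * (19 - 15)
= 6 * 4
= 24

24


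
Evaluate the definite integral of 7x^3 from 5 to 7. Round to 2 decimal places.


Find the antiderivative of 7x^3:
F(x) = 7/4 * x^4
Apply the Fundamental Theorem of Calculus:
F(7) - F(5)
= 7/4 * 7^4 - 7/4 * 5^4
= 7/4 * (2401 - 625)
= 7/4 * 1776
= 3108 = 3108.00

3108.00


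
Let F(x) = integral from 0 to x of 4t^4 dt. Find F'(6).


By the Fundamental Theorem of Calculus (Part 1):
If F(x) = integral from 0 to x of f(t) dt, then F'(x) = f(x)
Here f(t) = 4t^4
So F'(x) = 4x^4
Evaluate at x = 6:
F'(6) = 4 * 6^4
= 4 * 1296
= 5184

5184


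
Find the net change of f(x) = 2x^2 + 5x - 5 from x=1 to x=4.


Net change = f(b) - f(a)
f(x) = 2x^2 + 5x - 5
Compute f(4):
f(4) = 2 * 4^2 + 5 * 4 - 5
= 32 + 20 - 5
= 47
Compute f(1):
f(1) = 2 * 1^2 + 5 * 1 - 5
= 2 + 5 - 5
= 2
Net change = 47 - 2 = 45

45


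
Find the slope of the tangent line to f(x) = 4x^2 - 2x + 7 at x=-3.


The slope of the tangent line equals f'(x) at the point.
f(x) = 4x^2 - 2x + 7
f'(x) = 8x - 2
At x = -3:
f'(-3) = 8 * (-3) - 2
= -24 - 2
= -26

-26


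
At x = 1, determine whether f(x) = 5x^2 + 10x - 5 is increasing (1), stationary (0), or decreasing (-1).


Compute f'(x) to determine behavior:
f'(x) = 10x + 10
f'(1) = 10 * 1 + 10
= 10 + 10
= 20
Since f'(1) > 0, the function is increasing (1)

1


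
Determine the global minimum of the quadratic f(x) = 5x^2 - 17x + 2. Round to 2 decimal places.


For a quadratic f(x) = ax^2 + bx + c with a > 0, the minimum is at the vertex.
Vertex x-coordinate: x = -b/(2a)
x = -(-17) / (2 * 5)
x = 17/10
Substitute back to find the minimum value:
f(17/10) = 5 * (17/10)^2 - 17 * (17/10) + 2
= 289/20 - 289/10 + 2
= -249/20 = -12.45

-12.45


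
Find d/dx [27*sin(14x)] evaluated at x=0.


Apply the chain rule to differentiate 27*sin(14x):
d/dx [27*sin(14x)]
= 27 * cos(14x) * d/dx(14x)
= 27 * 14 * cos(14x)
= 378 * cos(14x)
Evaluate at x = 0:
= 378 * cos(0)
= 378 * 1
= 378

378


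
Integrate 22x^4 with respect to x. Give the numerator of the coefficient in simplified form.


Apply the power rule for integration:
integral of ax^n dx = a/(n+1) * x^(n+1) + C
integral of 22x^4 dx
= 22/5 * x^5 + C
The coefficient in lowest terms is 22/5, and its numerator is 22

22


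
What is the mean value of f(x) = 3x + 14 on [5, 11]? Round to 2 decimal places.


Average value = 1/(b-a) * integral from a to b of f(x) dx
First compute the integral of 3x + 14:
F(x) = (3/2)x^2 + 14x
F(11) = 3/2 * 121 + 14 * 11 = 671/2
F(5) = 3/2 * 25 + 14 * 5 = 215/2
Integral = 671/2 - 215/2 = 228
Average = 228 / (11 - 5) = 228 / 6
= 38 = 38.00

38.00


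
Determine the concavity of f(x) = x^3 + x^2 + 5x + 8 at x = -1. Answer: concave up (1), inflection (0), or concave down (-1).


Concavity is determined by the sign of f''(x).
f(x) = x^3 + x^2 + 5x + 8
f'(x) = 3x^2 + 2x + 5
f''(x) = 6x + 2
f''(-1) = 6 * (-1) + 2
= -6 + 2
= -4
Since f''(-1) < 0, the function is concave down (-1)

-1


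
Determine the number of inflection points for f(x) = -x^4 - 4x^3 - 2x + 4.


Inflection points occur where f''(x) = 0 and concavity changes.
f(x) = -x^4 - 4x^3 - 2x + 4
f'(x) = -4x^3 - 12x^2 - 2
f''(x) = -12x^2 - 24x
This is a quadratic in x. Use the discriminant to count real roots.
Discriminant = (-24)^2 - 4 * (-12) * 0
= 576 - 0
= 576
Since discriminant > 0, f''(x) = 0 has 2 distinct real solutions.
A quadratic with two distinct real roots changes sign at each root, so concavity changes at both.
Number of inflection points: 2

2


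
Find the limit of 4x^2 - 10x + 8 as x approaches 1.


Since polynomials are continuous, we use direct substitution.
lim(x->1) of 4x^2 - 10x + 8
= 4 * 1^2 - 10 * 1 + 8
= 4 - 10 + 8
= 2

2


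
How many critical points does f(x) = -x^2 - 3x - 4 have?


Find where f'(x) = 0:
f'(x) = -2x - 3
Set f'(x) = 0:
-2x - 3 = 0
x = 3 / (-2) = -3/2
This is a linear equation in x, so there is exactly one solution.
Number of critical points: 1

1


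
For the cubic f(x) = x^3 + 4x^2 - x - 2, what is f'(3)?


Differentiate f(x) = x^3 + 4x^2 - x - 2 term by term:
f'(x) = 3x^2 + 8x - 1
Substitute x = 3:
f'(3) = 3 * 3^2 + 8 * 3 - 1
= 27 + 24 - 1
= 50

50


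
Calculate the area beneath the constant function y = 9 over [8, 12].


The area under a constant function y = 9 is a rectangle.
Width = 12 - 8 = 4
Height = 9
Area = width * height
= 4 * 9
= 36

36


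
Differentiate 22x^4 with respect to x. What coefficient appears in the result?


We apply the power rule: d/dx [ax^n] = a*n * x^(n-1)
d/dx [22x^4]
= 22 * 4 * x^(4-1)
= 88x^3
The coefficient is 88

88


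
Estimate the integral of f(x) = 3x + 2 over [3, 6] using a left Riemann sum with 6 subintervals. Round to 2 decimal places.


Left Riemann sum uses left endpoints of each subinterval.
Interval: [3, 6], n = 6
dx = (6 - 3) / 6 = 1/2
Left endpoints: [3, 7/2, 4, 9/2, 5, 11/2]
f values: [11, 25/2, 14, 31/2, 17, 37/2]
Sum = dx * (sum of f values)
= 1/2 * 177/2
= 177/4 = 44.25

44.25


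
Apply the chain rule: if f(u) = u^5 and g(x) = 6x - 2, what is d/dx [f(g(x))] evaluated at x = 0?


Using the chain rule: (f(g(x)))' = f'(g(x)) * g'(x)
First, find g(0):
g(0) = 6 * 0 - 2 = -2
Next, f'(u) = 5u^4
And g'(x) = 6
So f'(g(0)) * g'(0)
= 5 * (-2)^4 * 6
= 5 * 16 * 6
= 480

480


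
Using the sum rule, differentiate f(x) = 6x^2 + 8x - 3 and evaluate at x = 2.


Differentiate term by term using power and sum rules:
f(x) = 6x^2 + 8x - 3
f'(x) = 12x + 8
Substitute x = 2:
f'(2) = 12 * 2 + 8
= 24 + 8
= 32

32


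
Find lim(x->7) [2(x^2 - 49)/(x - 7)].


Direct substitution gives 0/0, so we factor the numerator.
Factor: 2(x^2 - 49) = 2 * (x - 7)(x + 7)
Cancel the common factor (x - 7):
2(x^2 - 49)/(x - 7) = 2 * (x + 7)
Now substitute x = 7:
= 2 * (7 + 7) = 28

28


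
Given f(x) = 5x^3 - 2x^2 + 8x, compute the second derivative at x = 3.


First derivative:
f'(x) = 15x^2 - 4x + 8
Second derivative:
f''(x) = 30x - 4
Substitute x = 3:
f''(3) = 30 * 3 - 4
= 90 - 4
= 86

86


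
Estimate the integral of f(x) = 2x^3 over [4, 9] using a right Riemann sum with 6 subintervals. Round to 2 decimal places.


Right Riemann sum uses right endpoints of each subinterval.
Interval: [4, 9], n = 6
dx = (9 - 4) / 6 = 5/6
Right endpoints: [29/6, 17/3, 13/2, 22/3, 49/6, 9]
f values: [24389/108, 9826/27, 2197/4, 21296/27, 117649/108, 1458]
Sum = dx * (sum of f values)
= 5/6 * 53701/12
= 268505/72 ≈ 3729.24

3729.24


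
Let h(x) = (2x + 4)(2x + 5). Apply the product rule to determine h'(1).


Let u(x) = 2x + 4 and v(x) = 2x + 5
u'(x) = 2
v'(x) = 2
Product rule: h'(x) = u'(x)*v(x) + u(x)*v'(x)
= 2 * (2x + 5) + (2x + 4) * 2
At x = 1:
u(1) = 2 * 1 + 4 = 6
v(1) = 2 * 1 + 5 = 7
h'(1) = 2 * 7 + 6 * 2
= 14 + 12
= 26

26


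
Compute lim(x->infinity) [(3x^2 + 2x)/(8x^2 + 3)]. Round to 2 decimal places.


For limits at infinity with equal-degree polynomials,
we compare leading coefficients.
Numerator leading term: 3x^2
Denominator leading term: 8x^2
Divide both by x^2:
lim = (3 + 2/x) / (8 + 3/x^2)
As x -> infinity, the 1/x and 1/x^2 terms vanish:
= 3/8 ≈ 0.38

0.38


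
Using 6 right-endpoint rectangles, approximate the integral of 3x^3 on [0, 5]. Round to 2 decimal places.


Right Riemann sum uses right endpoints of each subinterval.
Interval: [0, 5], n = 6
dx = (5 - 0) / 6 = 5/6
Right endpoints: [5/6, 5/3, 5/2, 10/3, 25/6, 5]
f values: [125/72, 125/9, 375/8, 1000/9, 15625/72, 375]
Sum = dx * (sum of f values)
= 5/6 * 6125/8
= 30625/48 ≈ 638.02

638.02


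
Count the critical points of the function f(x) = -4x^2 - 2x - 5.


Find where f'(x) = 0:
f'(x) = -8x - 2
Set f'(x) = 0:
-8x - 2 = 0
x = 2 / (-8) = -1/4
This is a linear equation in x, so there is exactly one solution.
Number of critical points: 1

1


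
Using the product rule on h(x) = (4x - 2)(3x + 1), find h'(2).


Let u(x) = 4x - 2 and v(x) = 3x + 1
u'(x) = 4
v'(x) = 3
Product rule: h'(x) = u'(x)*v(x) + u(x)*v'(x)
= 4 * (3x + 1) + (4x - 2) * 3
At x = 2:
u(2) = 4 * 2 - 2 = 6
v(2) = 3 * 2 + 1 = 7
h'(2) = 4 * 7 + 6 * 3
= 28 + 18
= 46

46


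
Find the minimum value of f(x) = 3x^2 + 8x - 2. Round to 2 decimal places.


For a quadratic f(x) = ax^2 + bx + c with a > 0, the minimum is at the vertex.
Vertex x-coordinate: x = -b/(2a)
x = -(8) / (2 * 3)
x = -8/6 = -4/3
Substitute back to find the minimum value:
f(-4/3) = 3 * (-4/3)^2 + 8 * (-4/3) - 2
= 16/3 - 32/3 - 2
= -22/3 ≈ -7.33

-7.33


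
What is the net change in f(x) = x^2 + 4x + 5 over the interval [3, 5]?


Net change = f(b) - f(a)
f(x) = x^2 + 4x + 5
Compute f(5):
f(5) = 1 * 5^2 + 4 * 5 + 5
= 25 + 20 + 5
= 50
Compute f(3):
f(3) = 1 * 3^2 + 4 * 3 + 5
= 9 + 12 + 5
= 26
Net change = 50 - 26 = 24

24


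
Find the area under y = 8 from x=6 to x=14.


The area under a constant function y = 8 is a rectangle.
Width = 14 - 6 = 8
Height = 8
Area = width * height
= 8 * 8
= 64

64


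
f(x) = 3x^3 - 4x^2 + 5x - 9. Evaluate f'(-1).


Differentiate f(x) = 3x^3 - 4x^2 + 5x - 9 term by term:
f'(x) = 9x^2 - 8x + 5
Substitute x = -1:
f'(-1) = 9 * (-1)^2 - 8 * (-1) + 5
= 9 + 8 + 5
= 22

22


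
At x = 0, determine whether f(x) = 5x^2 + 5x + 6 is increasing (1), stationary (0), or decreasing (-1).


Compute f'(x) to determine behavior:
f'(x) = 10x + 5
f'(0) = 10 * 0 + 5
= 0 + 5
= 5
Since f'(0) > 0, the function is increasing (1)

1


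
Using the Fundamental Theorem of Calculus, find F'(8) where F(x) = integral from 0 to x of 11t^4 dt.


By the Fundamental Theorem of Calculus (Part 1):
If F(x) = integral from 0 to x of f(t) dt, then F'(x) = f(x)
Here f(t) = 11t^4
So F'(x) = 11x^4
Evaluate at x = 8:
F'(8) = 11 * 8^4
= 11 * 4096
= 45056

45056


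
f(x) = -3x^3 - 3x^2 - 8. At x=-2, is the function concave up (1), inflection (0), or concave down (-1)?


Concavity is determined by the sign of f''(x).
f(x) = -3x^3 - 3x^2 - 8
f'(x) = -9x^2 - 6x
f''(x) = -18x - 6
f''(-2) = -18 * (-2) - 6
= 36 - 6
= 30
Since f''(-2) > 0, the function is concave up (1)

1


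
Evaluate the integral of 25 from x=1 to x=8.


The integral of a constant k over [a, b] equals k * (b - a).
integral from 1 to 8 of 25 dx
= 25 * (8 - 1)
= 25 * 7
= 175

175


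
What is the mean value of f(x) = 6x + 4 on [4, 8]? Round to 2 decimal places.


Average value = 1/(b-a) * integral from a to b of f(x) dx
First compute the integral of 6x + 4:
F(x) = 3x^2 + 4x
F(8) = 3 * 64 + 4 * 8 = 224
F(4) = 3 * 16 + 4 * 4 = 64
Integral = 224 - 64 = 160
Average = 160 / (8 - 4) = 160 / 4
= 40 = 40.00

40.00


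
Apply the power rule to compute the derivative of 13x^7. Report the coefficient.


We apply the power rule: d/dx [ax^n] = a*n * x^(n-1)
d/dx [13x^7]
= 13 * 7 * x^(7-1)
= 91x^6
The coefficient is 91

91


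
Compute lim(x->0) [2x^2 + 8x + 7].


Since polynomials are continuous, we use direct substitution.
lim(x->0) of 2x^2 + 8x + 7
= 2 * 0^2 + 8 * 0 + 7
= 0 + 0 + 7
= 7

7


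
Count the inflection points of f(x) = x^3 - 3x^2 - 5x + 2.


Inflection points occur where f''(x) = 0 and concavity changes.
f(x) = x^3 - 3x^2 - 5x + 2
f'(x) = 3x^2 - 6x - 5
f''(x) = 6x - 6
Set f''(x) = 0:
6x - 6 = 0
x = 6 / 6 = 1
Since f''(x) is linear (degree 1), it changes sign at this point.
Therefore there is exactly 1 inflection point.

1


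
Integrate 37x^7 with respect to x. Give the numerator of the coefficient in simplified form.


Apply the power rule for integration:
integral of ax^n dx = a/(n+1) * x^(n+1) + C
integral of 37x^7 dx
= 37/8 * x^8 + C
The coefficient in lowest terms is 37/8, and its numerator is 37

37


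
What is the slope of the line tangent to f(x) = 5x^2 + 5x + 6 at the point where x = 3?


The slope of the tangent line equals f'(x) at the point.
f(x) = 5x^2 + 5x + 6
f'(x) = 10x + 5
At x = 3:
f'(3) = 10 * 3 + 5
= 30 + 5
= 35

35


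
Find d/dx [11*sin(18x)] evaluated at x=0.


Apply the chain rule to differentiate 11*sin(18x):
d/dx [11*sin(18x)]
= 11 * cos(18x) * d/dx(18x)
= 11 * 18 * cos(18x)
= 198 * cos(18x)
Evaluate at x = 0:
= 198 * cos(0)
= 198 * 1
= 198

198


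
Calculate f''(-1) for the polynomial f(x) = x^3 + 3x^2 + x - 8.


First derivative:
f'(x) = 3x^2 + 6x + 1
Second derivative:
f''(x) = 6x + 6
Substitute x = -1:
f''(-1) = 6 * (-1) + 6
= -6 + 6
= 0

0


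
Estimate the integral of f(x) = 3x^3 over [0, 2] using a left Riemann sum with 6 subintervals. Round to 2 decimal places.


Left Riemann sum uses left endpoints of each subinterval.
Interval: [0, 2], n = 6
dx = (2 - 0) / 6 = 1/3
Left endpoints: [0, 1/3, 2/3, 1, 4/3, 5/3]
f values: [0, 1/9, 8/9, 3, 64/9, 125/9]
Sum = dx * (sum of f values)
= 1/3 * 25
= 25/3 ≈ 8.33

8.33


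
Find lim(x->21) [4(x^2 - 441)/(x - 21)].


Direct substitution gives 0/0, so we factor the numerator.
Factor: 4(x^2 - 441) = 4 * (x - 21)(x + 21)
Cancel the common factor (x - 21):
4(x^2 - 441)/(x - 21) = 4 * (x + 21)
Now substitute x = 21:
= 4 * (21 + 21) = 168

168


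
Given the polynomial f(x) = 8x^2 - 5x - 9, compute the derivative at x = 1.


Differentiate term by term using power and sum rules:
f(x) = 8x^2 - 5x - 9
f'(x) = 16x - 5
Substitute x = 1:
f'(1) = 16 * 1 - 5
= 16 - 5
= 11

11


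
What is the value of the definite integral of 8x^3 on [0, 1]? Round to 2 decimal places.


Find the antiderivative of 8x^3:
F(x) = 8/4 * x^4
Apply the Fundamental Theorem of Calculus:
F(1) - F(0)
= 8/4 * 1^4 - 8/4 * 0^4
= 8/4 * (1 - 0)
= 8/4 * 1
= 2 = 2.00

2.00


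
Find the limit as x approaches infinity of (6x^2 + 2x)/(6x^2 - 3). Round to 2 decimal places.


For limits at infinity with equal-degree polynomials,
we compare leading coefficients.
Numerator leading term: 6x^2
Denominator leading term: 6x^2
Divide both by x^2:
lim = (6 + 2/x) / (6 - 3/x^2)
As x -> infinity, the 1/x and 1/x^2 terms vanish:
= 6/6 = 1 = 1.00

1.00


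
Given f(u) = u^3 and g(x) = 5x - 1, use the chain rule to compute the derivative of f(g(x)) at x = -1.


Using the chain rule: (f(g(x)))' = f'(g(x)) * g'(x)
First, find g(-1):
g(-1) = 5 * (-1) - 1 = -6
Next, f'(u) = 3u^2
And g'(x) = 5
So f'(g(-1)) * g'(-1)
= 3 * (-6)^2 * 5
= 3 * 36 * 5
= 540

540


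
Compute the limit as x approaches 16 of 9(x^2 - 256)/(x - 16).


Direct substitution gives 0/0, so we factor the numerator.
Factor: 9(x^2 - 256) = 9 * (x - 16)(x + 16)
Cancel the common factor (x - 16):
9(x^2 - 256)/(x - 16) = 9 * (x + 16)
Now substitute x = 16:
= 9 * (16 + 16) = 288

288


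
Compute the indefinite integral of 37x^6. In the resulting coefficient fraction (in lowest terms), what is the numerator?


Apply the power rule for integration:
integral of ax^n dx = a/(n+1) * x^(n+1) + C
integral of 37x^6 dx
= 37/7 * x^7 + C
The coefficient in lowest terms is 37/7, and its numerator is 37

37


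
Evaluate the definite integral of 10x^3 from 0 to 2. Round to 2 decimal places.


Find the antiderivative of 10x^3:
F(x) = 10/4 * x^4
Apply the Fundamental Theorem of Calculus:
F(2) - F(0)
= 10/4 * 2^4 - 10/4 * 0^4
= 10/4 * (16 - 0)
= 10/4 * 16
= 40 = 40.00

40.00


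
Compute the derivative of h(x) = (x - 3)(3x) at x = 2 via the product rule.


Let u(x) = x - 3 and v(x) = 3x
u'(x) = 1
v'(x) = 3
Product rule: h'(x) = u'(x)*v(x) + u(x)*v'(x)
= 1 * (3x) + (x - 3) * 3
At x = 2:
u(2) = 1 * 2 - 3 = -1
v(2) = 3 * 2 + 0 = 6
h'(2) = 1 * 6 + (-1) * 3
= 6 - 3
= 3

3


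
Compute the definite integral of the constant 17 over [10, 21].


The integral of a constant k over [a, b] equals k * (b - a).
integral from 10 to 21 of 17 dx
= 17 * (21 - 10)
= 17 * 11
= 187

187


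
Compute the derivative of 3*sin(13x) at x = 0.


Apply the chain rule to differentiate 3*sin(13x):
d/dx [3*sin(13x)]
= 3 * cos(13x) * d/dx(13x)
= 3 * 13 * cos(13x)
= 39 * cos(13x)
Evaluate at x = 0:
= 39 * cos(0)
= 39 * 1
= 39

39


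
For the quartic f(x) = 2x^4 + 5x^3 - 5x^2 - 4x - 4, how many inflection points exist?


Inflection points occur where f''(x) = 0 and concavity changes.
f(x) = 2x^4 + 5x^3 - 5x^2 - 4x - 4
f'(x) = 8x^3 + 15x^2 - 10x - 4
f''(x) = 24x^2 + 30x - 10
This is a quadratic in x. Use the discriminant to count real roots.
Discriminant = (30)^2 - 4 * 24 * (-10)
= 900 - (-960)
= 1860
Since discriminant > 0, f''(x) = 0 has 2 distinct real solutions.
A quadratic with two distinct real roots changes sign at each root, so concavity changes at both.
Number of inflection points: 2

2


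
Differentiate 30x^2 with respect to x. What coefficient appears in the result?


We apply the power rule: d/dx [ax^n] = a*n * x^(n-1)
d/dx [30x^2]
= 30 * 2 * x^(2-1)
= 60x
The coefficient is 60

60


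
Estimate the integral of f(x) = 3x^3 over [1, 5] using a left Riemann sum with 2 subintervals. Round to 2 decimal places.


Left Riemann sum uses left endpoints of each subinterval.
Interval: [1, 5], n = 2
dx = (5 - 1) / 2 = 2
Left endpoints: [1, 3]
f values: [3, 81]
Sum = dx * (sum of f values)
= 2 * 84
= 168 = 168.00

168.00


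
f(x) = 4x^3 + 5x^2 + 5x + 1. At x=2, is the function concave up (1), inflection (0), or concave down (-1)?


Concavity is determined by the sign of f''(x).
f(x) = 4x^3 + 5x^2 + 5x + 1
f'(x) = 12x^2 + 10x + 5
f''(x) = 24x + 10
f''(2) = 24 * 2 + 10
= 48 + 10
= 58
Since f''(2) > 0, the function is concave up (1)

1


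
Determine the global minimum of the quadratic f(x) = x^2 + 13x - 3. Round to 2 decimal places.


For a quadratic f(x) = ax^2 + bx + c with a > 0, the minimum is at the vertex.
Vertex x-coordinate: x = -b/(2a)
x = -(13) / (2 * 1)
x = -13/2
Substitute back to find the minimum value:
f(-13/2) = 1 * (-13/2)^2 + 13 * (-13/2) - 3
= 169/4 - 169/2 - 3
= -181/4 = -45.25

-45.25


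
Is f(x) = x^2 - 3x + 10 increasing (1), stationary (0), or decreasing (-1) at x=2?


Compute f'(x) to determine behavior:
f'(x) = 2x - 3
f'(2) = 2 * 2 - 3
= 4 - 3
= 1
Since f'(2) > 0, the function is increasing (1)

1


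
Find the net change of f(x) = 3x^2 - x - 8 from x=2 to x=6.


Net change = f(b) - f(a)
f(x) = 3x^2 - x - 8
Compute f(6):
f(6) = 3 * 6^2 - 1 * 6 - 8
= 108 - 6 - 8
= 94
Compute f(2):
f(2) = 3 * 2^2 - 1 * 2 - 8
= 12 - 2 - 8
= 2
Net change = 94 - 2 = 92

92


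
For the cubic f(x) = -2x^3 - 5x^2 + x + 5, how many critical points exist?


Find where f'(x) = 0:
f(x) = -2x^3 - 5x^2 + x + 5
f'(x) = -6x^2 - 10x + 1
This is a quadratic in x. Use the discriminant to count real roots.
Discriminant = (-10)^2 - 4 * (-6) * 1
= 100 - (-24)
= 124
Since discriminant > 0, f'(x) = 0 has 2 real solutions.
Number of critical points: 2

2


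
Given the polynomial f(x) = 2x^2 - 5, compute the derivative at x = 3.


Differentiate term by term using power and sum rules:
f(x) = 2x^2 - 5
f'(x) = 4x
Substitute x = 3:
f'(3) = 4 * 3 + 0
= 12 + 0
= 12

12


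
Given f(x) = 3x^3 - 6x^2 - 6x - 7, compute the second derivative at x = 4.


First derivative:
f'(x) = 9x^2 - 12x - 6
Second derivative:
f''(x) = 18x - 12
Substitute x = 4:
f''(4) = 18 * 4 - 12
= 72 - 12
= 60

60


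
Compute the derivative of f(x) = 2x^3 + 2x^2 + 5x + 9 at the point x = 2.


Differentiate f(x) = 2x^3 + 2x^2 + 5x + 9 term by term:
f'(x) = 6x^2 + 4x + 5
Substitute x = 2:
f'(2) = 6 * 2^2 + 4 * 2 + 5
= 24 + 8 + 5
= 37

37


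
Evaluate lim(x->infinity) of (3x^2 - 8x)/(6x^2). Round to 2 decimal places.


For limits at infinity with equal-degree polynomials,
we compare leading coefficients.
Numerator leading term: 3x^2
Denominator leading term: 6x^2
Divide both by x^2:
lim = (3 - 8/x) / (6)
As x -> infinity, the 1/x and 1/x^2 terms vanish:
= 3/6 = 1/2 = 0.50

0.50


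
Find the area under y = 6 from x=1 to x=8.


The area under a constant function y = 6 is a rectangle.
Width = 8 - 1 = 7
Height = 6
Area = width * height
= 7 * 6
= 42

42


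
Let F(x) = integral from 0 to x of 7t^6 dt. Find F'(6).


By the Fundamental Theorem of Calculus (Part 1):
If F(x) = integral from 0 to x of f(t) dt, then F'(x) = f(x)
Here f(t) = 7t^6
So F'(x) = 7x^6
Evaluate at x = 6:
F'(6) = 7 * 6^6
= 7 * 46656
= 326592

326592


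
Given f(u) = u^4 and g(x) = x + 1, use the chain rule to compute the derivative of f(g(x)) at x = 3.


Using the chain rule: (f(g(x)))' = f'(g(x)) * g'(x)
First, find g(3):
g(3) = 1 * 3 + 1 = 4
Next, f'(u) = 4u^3
And g'(x) = 1
So f'(g(3)) * g'(3)
= 4 * 4^3 * 1
= 4 * 64 * 1
= 256

256


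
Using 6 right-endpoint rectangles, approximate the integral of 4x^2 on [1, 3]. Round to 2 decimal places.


Right Riemann sum uses right endpoints of each subinterval.
Interval: [1, 3], n = 6
dx = (3 - 1) / 6 = 1/3
Right endpoints: [4/3, 5/3, 2, 7/3, 8/3, 3]
f values: [64/9, 100/9, 16, 196/9, 256/9, 36]
Sum = dx * (sum of f values)
= 1/3 * 1084/9
= 1084/27 ≈ 40.15

40.15


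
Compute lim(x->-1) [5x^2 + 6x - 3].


Since polynomials are continuous, we use direct substitution.
lim(x->-1) of 5x^2 + 6x - 3
= 5 * (-1)^2 + 6 * (-1) - 3
= 5 - 6 - 3
= -4

-4


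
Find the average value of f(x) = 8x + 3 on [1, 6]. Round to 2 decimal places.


Average value = 1/(b-a) * integral from a to b of f(x) dx
First compute the integral of 8x + 3:
F(x) = 4x^2 + 3x
F(6) = 4 * 36 + 3 * 6 = 162
F(1) = 4 * 1 + 3 * 1 = 7
Integral = 162 - 7 = 155
Average = 155 / (6 - 1) = 155 / 5
= 31 = 31.00

31.00


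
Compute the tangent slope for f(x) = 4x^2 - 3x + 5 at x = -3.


The slope of the tangent line equals f'(x) at the point.
f(x) = 4x^2 - 3x + 5
f'(x) = 8x - 3
At x = -3:
f'(-3) = 8 * (-3) - 3
= -24 - 3
= -27

-27


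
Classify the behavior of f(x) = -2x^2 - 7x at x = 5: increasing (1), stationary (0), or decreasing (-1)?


Compute f'(x) to determine behavior:
f'(x) = -4x - 7
f'(5) = -4 * 5 - 7
= -20 - 7
= -27
Since f'(5) < 0, the function is decreasing (-1)

-1


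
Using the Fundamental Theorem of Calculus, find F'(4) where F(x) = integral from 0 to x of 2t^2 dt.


By the Fundamental Theorem of Calculus (Part 1):
If F(x) = integral from 0 to x of f(t) dt, then F'(x) = f(x)
Here f(t) = 2t^2
So F'(x) = 2x^2
Evaluate at x = 4:
F'(4) = 2 * 4^2
= 2 * 16
= 32

32


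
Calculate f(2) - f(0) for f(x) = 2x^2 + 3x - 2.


Net change = f(b) - f(a)
f(x) = 2x^2 + 3x - 2
Compute f(2):
f(2) = 2 * 2^2 + 3 * 2 - 2
= 8 + 6 - 2
= 12
Compute f(0):
f(0) = 2 * 0^2 + 3 * 0 - 2
= 0 + 0 - 2
= -2
Net change = 12 - (-2) = 14

14


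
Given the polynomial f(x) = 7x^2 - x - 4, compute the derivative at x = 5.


Differentiate term by term using power and sum rules:
f(x) = 7x^2 - x - 4
f'(x) = 14x - 1
Substitute x = 5:
f'(5) = 14 * 5 - 1
= 70 - 1
= 69

69


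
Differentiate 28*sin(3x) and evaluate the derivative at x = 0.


Apply the chain rule to differentiate 28*sin(3x):
d/dx [28*sin(3x)]
= 28 * cos(3x) * d/dx(3x)
= 28 * 3 * cos(3x)
= 84 * cos(3x)
Evaluate at x = 0:
= 84 * cos(0)
= 84 * 1
= 84

84


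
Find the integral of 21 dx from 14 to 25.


The integral of a constant k over [a, b] equals k * (b - a).
integral from 14 to 25 of 21 dx
= 21 * (25 - 14)
= 21 * 11
= 231

231


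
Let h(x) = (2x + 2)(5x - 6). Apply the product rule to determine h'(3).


Let u(x) = 2x + 2 and v(x) = 5x - 6
u'(x) = 2
v'(x) = 5
Product rule: h'(x) = u'(x)*v(x) + u(x)*v'(x)
= 2 * (5x - 6) + (2x + 2) * 5
At x = 3:
u(3) = 2 * 3 + 2 = 8
v(3) = 5 * 3 - 6 = 9
h'(3) = 2 * 9 + 8 * 5
= 18 + 40
= 58

58


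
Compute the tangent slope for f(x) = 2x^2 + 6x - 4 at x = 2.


The slope of the tangent line equals f'(x) at the point.
f(x) = 2x^2 + 6x - 4
f'(x) = 4x + 6
At x = 2:
f'(2) = 4 * 2 + 6
= 8 + 6
= 14

14


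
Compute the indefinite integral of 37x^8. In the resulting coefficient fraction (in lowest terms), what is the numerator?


Apply the power rule for integration:
integral of ax^n dx = a/(n+1) * x^(n+1) + C
integral of 37x^8 dx
= 37/9 * x^9 + C
The coefficient in lowest terms is 37/9, and its numerator is 37

37


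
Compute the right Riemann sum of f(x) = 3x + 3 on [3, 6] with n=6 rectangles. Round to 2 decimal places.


Right Riemann sum uses right endpoints of each subinterval.
Interval: [3, 6], n = 6
dx = (6 - 3) / 6 = 1/2
Right endpoints: [7/2, 4, 9/2, 5, 11/2, 6]
f values: [27/2, 15, 33/2, 18, 39/2, 21]
Sum = dx * (sum of f values)
= 1/2 * 207/2
= 207/4 = 51.75

51.75


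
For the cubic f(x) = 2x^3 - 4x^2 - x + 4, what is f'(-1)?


Differentiate f(x) = 2x^3 - 4x^2 - x + 4 term by term:
f'(x) = 6x^2 - 8x - 1
Substitute x = -1:
f'(-1) = 6 * (-1)^2 - 8 * (-1) - 1
= 6 + 8 - 1
= 13

13


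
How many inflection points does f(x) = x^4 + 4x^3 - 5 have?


Inflection points occur where f''(x) = 0 and concavity changes.
f(x) = x^4 + 4x^3 - 5
f'(x) = 4x^3 + 12x^2
f''(x) = 12x^2 + 24x
This is a quadratic in x. Use the discriminant to count real roots.
Discriminant = (24)^2 - 4 * 12 * 0
= 576 - 0
= 576
Since discriminant > 0, f''(x) = 0 has 2 distinct real solutions.
A quadratic with two distinct real roots changes sign at each root, so concavity changes at both.
Number of inflection points: 2

2


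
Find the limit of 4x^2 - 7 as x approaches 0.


Since polynomials are continuous, we use direct substitution.
lim(x->0) of 4x^2 - 7
= 4 * 0^2 + 0 * 0 - 7
= 0 + 0 - 7
= -7

-7


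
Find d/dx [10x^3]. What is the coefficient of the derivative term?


We apply the power rule: d/dx [ax^n] = a*n * x^(n-1)
d/dx [10x^3]
= 10 * 3 * x^(3-1)
= 30x^2
The coefficient is 30

30


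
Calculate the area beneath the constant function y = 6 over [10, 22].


The area under a constant function y = 6 is a rectangle.
Width = 22 - 10 = 12
Height = 6
Area = width * height
= 12 * 6
= 72

72


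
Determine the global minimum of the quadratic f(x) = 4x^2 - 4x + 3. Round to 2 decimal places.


For a quadratic f(x) = ax^2 + bx + c with a > 0, the minimum is at the vertex.
Vertex x-coordinate: x = -b/(2a)
x = -(-4) / (2 * 4)
x = 4/8 = 1/2
Substitute back to find the minimum value:
f(1/2) = 4 * (1/2)^2 - 4 * (1/2) + 3
= 1 - 2 + 3
= 2 = 2.00

2.00
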